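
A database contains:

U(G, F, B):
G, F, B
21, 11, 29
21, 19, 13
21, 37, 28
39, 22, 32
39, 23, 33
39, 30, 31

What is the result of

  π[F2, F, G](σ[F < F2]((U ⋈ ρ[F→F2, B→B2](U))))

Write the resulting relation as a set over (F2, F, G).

ρ[F→F2, B→B2]: schema becomes (G, F2, B2); tuples unchanged.
Natural join on G: {(21, 11, 29, 11, 29), (21, 11, 29, 19, 13), (21, 11, 29, 37, 28), (21, 19, 13, 11, 29), (21, 19, 13, 19, 13), (21, 19, 13, 37, 28), (21, 37, 28, 11, 29), (21, 37, 28, 19, 13), (21, 37, 28, 37, 28), (39, 22, 32, 22, 32), (39, 22, 32, 23, 33), (39, 22, 32, 30, 31), (39, 23, 33, 22, 32), (39, 23, 33, 23, 33), (39, 23, 33, 30, 31), (39, 30, 31, 22, 32), (39, 30, 31, 23, 33), (39, 30, 31, 30, 31)}
σ[F < F2]: keep tuples satisfying F < F2 → {(21, 11, 29, 19, 13), (21, 11, 29, 37, 28), (21, 19, 13, 37, 28), (39, 22, 32, 23, 33), (39, 22, 32, 30, 31), (39, 23, 33, 30, 31)}
Projecting to F2, F, G: {(19, 11, 21), (23, 22, 39), (30, 22, 39), (30, 23, 39), (37, 11, 21), (37, 19, 21)}

{(19, 11, 21), (23, 22, 39), (30, 22, 39), (30, 23, 39), (37, 11, 21), (37, 19, 21)}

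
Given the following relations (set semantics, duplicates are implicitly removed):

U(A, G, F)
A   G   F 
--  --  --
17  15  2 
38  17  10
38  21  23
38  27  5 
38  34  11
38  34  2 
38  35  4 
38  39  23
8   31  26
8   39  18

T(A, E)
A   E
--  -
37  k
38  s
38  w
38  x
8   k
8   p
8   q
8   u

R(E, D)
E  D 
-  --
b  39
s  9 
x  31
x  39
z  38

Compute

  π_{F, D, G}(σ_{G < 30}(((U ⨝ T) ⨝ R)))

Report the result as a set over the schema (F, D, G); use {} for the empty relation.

U ⋈ T (natural join on A): {(38, 17, 10, s), (38, 17, 10, w), (38, 17, 10, x), (38, 21, 23, s), (38, 21, 23, w), (38, 21, 23, x), (38, 27, 5, s), (38, 27, 5, w), (38, 27, 5, x), (38, 34, 11, s), (38, 34, 11, w), (38, 34, 11, x), (38, 34, 2, s), (38, 34, 2, w), (38, 34, 2, x), (38, 35, 4, s), (38, 35, 4, w), (38, 35, 4, x), (38, 39, 23, s), (38, 39, 23, w), (38, 39, 23, x), (8, 31, 26, k), (8, 31, 26, p), (8, 31, 26, q), (8, 31, 26, u), (8, 39, 18, k), (8, 39, 18, p), (8, 39, 18, q), (8, 39, 18, u)}
(U ⨝ T) ⋈ R (natural join on E): {(38, 17, 10, s, 9), (38, 17, 10, x, 31), (38, 17, 10, x, 39), (38, 21, 23, s, 9), (38, 21, 23, x, 31), (38, 21, 23, x, 39), (38, 27, 5, s, 9), (38, 27, 5, x, 31), (38, 27, 5, x, 39), (38, 34, 11, s, 9), (38, 34, 11, x, 31), (38, 34, 11, x, 39), (38, 34, 2, s, 9), (38, 34, 2, x, 31), (38, 34, 2, x, 39), (38, 35, 4, s, 9), (38, 35, 4, x, 31), (38, 35, 4, x, 39), (38, 39, 23, s, 9), (38, 39, 23, x, 31), (38, 39, 23, x, 39)}
Selection G < 30: {(38, 17, 10, s, 9), (38, 17, 10, x, 31), (38, 17, 10, x, 39), (38, 21, 23, s, 9), (38, 21, 23, x, 31), (38, 21, 23, x, 39), (38, 27, 5, s, 9), (38, 27, 5, x, 31), (38, 27, 5, x, 39)}
Projecting to F, D, G: {(10, 31, 17), (10, 39, 17), (10, 9, 17), (23, 31, 21), (23, 39, 21), (23, 9, 21), (5, 31, 27), (5, 39, 27), (5, 9, 27)}

{(10, 31, 17), (10, 39, 17), (10, 9, 17), (23, 31, 21), (23, 39, 21), (23, 9, 21), (5, 31, 27), (5, 39, 27), (5, 9, 27)}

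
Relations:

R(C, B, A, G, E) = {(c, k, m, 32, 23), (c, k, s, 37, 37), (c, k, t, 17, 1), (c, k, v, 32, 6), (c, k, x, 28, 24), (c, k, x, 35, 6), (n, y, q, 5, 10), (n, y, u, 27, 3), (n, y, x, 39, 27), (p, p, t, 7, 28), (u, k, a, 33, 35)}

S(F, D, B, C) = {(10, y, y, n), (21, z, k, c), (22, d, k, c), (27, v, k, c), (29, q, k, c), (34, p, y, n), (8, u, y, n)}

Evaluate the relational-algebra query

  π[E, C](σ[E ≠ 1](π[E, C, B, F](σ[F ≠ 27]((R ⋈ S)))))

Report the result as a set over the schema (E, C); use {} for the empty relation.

{(10, n), (23, c), (24, c), (27, n), (3, n), (37, c), (6, c)}

R ⋈ S (natural join on C, B): {(c, k, m, 32, 23, 21, z), (c, k, m, 32, 23, 22, d), (c, k, m, 32, 23, 27, v), (c, k, m, 32, 23, 29, q), (c, k, s, 37, 37, 21, z), (c, k, s, 37, 37, 22, d), (c, k, s, 37, 37, 27, v), (c, k, s, 37, 37, 29, q), (c, k, t, 17, 1, 21, z), (c, k, t, 17, 1, 22, d), (c, k, t, 17, 1, 27, v), (c, k, t, 17, 1, 29, q), (c, k, v, 32, 6, 21, z), (c, k, v, 32, 6, 22, d), (c, k, v, 32, 6, 27, v), (c, k, v, 32, 6, 29, q), (c, k, x, 28, 24, 21, z), (c, k, x, 28, 24, 22, d), (c, k, x, 28, 24, 27, v), (c, k, x, 28, 24, 29, q), (c, k, x, 35, 6, 21, z), (c, k, x, 35, 6, 22, d), (c, k, x, 35, 6, 27, v), (c, k, x, 35, 6, 29, q), (n, y, q, 5, 10, 10, y), (n, y, q, 5, 10, 34, p), (n, y, q, 5, 10, 8, u), (n, y, u, 27, 3, 10, y), (n, y, u, 27, 3, 34, p), (n, y, u, 27, 3, 8, u), (n, y, x, 39, 27, 10, y), (n, y, x, 39, 27, 34, p), (n, y, x, 39, 27, 8, u)}
σ[F ≠ 27]: keep tuples satisfying F ≠ 27 → {(c, k, m, 32, 23, 21, z), (c, k, m, 32, 23, 22, d), (c, k, m, 32, 23, 29, q), (c, k, s, 37, 37, 21, z), (c, k, s, 37, 37, 22, d), (c, k, s, 37, 37, 29, q), (c, k, t, 17, 1, 21, z), (c, k, t, 17, 1, 22, d), (c, k, t, 17, 1, 29, q), (c, k, v, 32, 6, 21, z), (c, k, v, 32, 6, 22, d), (c, k, v, 32, 6, 29, q), (c, k, x, 28, 24, 21, z), (c, k, x, 28, 24, 22, d), (c, k, x, 28, 24, 29, q), (c, k, x, 35, 6, 21, z), (c, k, x, 35, 6, 22, d), (c, k, x, 35, 6, 29, q), (n, y, q, 5, 10, 10, y), (n, y, q, 5, 10, 34, p), (n, y, q, 5, 10, 8, u), (n, y, u, 27, 3, 10, y), (n, y, u, 27, 3, 34, p), (n, y, u, 27, 3, 8, u), (n, y, x, 39, 27, 10, y), (n, y, x, 39, 27, 34, p), (n, y, x, 39, 27, 8, u)}
Projecting to E, C, B, F (3 duplicate(s) eliminated): {(1, c, k, 21), (1, c, k, 22), (1, c, k, 29), (10, n, y, 10), (10, n, y, 34), (10, n, y, 8), (23, c, k, 21), (23, c, k, 22), (23, c, k, 29), (24, c, k, 21), (24, c, k, 22), (24, c, k, 29), (27, n, y, 10), (27, n, y, 34), (27, n, y, 8), (3, n, y, 10), (3, n, y, 34), (3, n, y, 8), (37, c, k, 21), (37, c, k, 22), (37, c, k, 29), (6, c, k, 21), (6, c, k, 22), (6, c, k, 29)}
σ[E ≠ 1]: keep tuples satisfying E ≠ 1 → {(10, n, y, 10), (10, n, y, 34), (10, n, y, 8), (23, c, k, 21), (23, c, k, 22), (23, c, k, 29), (24, c, k, 21), (24, c, k, 22), (24, c, k, 29), (27, n, y, 10), (27, n, y, 34), (27, n, y, 8), (3, n, y, 10), (3, n, y, 34), (3, n, y, 8), (37, c, k, 21), (37, c, k, 22), (37, c, k, 29), (6, c, k, 21), (6, c, k, 22), (6, c, k, 29)}
Projecting to E, C (14 duplicate(s) eliminated): {(10, n), (23, c), (24, c), (27, n), (3, n), (37, c), (6, c)}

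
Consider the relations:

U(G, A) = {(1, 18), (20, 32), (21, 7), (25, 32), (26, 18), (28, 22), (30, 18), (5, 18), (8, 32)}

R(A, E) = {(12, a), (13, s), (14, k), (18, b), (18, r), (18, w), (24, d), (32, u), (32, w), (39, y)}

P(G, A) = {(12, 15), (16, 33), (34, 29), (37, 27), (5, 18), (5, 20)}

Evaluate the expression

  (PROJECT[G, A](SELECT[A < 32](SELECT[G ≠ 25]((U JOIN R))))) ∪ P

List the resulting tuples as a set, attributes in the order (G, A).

{(1, 18), (12, 15), (16, 33), (26, 18), (30, 18), (34, 29), (37, 27), (5, 18), (5, 20)}

Joining U and R on A yields {(1, 18, b), (1, 18, r), (1, 18, w), (20, 32, u), (20, 32, w), (25, 32, u), (25, 32, w), (26, 18, b), (26, 18, r), (26, 18, w), (30, 18, b), (30, 18, r), (30, 18, w), (5, 18, b), (5, 18, r), (5, 18, w), (8, 32, u), (8, 32, w)}.
Selection G ≠ 25: {(1, 18, b), (1, 18, r), (1, 18, w), (20, 32, u), (20, 32, w), (26, 18, b), (26, 18, r), (26, 18, w), (30, 18, b), (30, 18, r), (30, 18, w), (5, 18, b), (5, 18, r), (5, 18, w), (8, 32, u), (8, 32, w)}
Selection A < 32: {(1, 18, b), (1, 18, r), (1, 18, w), (26, 18, b), (26, 18, r), (26, 18, w), (30, 18, b), (30, 18, r), (30, 18, w), (5, 18, b), (5, 18, r), (5, 18, w)}
π[G, A]: project onto (G, A) (8 duplicate(s) eliminated) → {(1, 18), (26, 18), (30, 18), (5, 18)}
Set union of the two operands is {(1, 18), (12, 15), (16, 33), (26, 18), (30, 18), (34, 29), (37, 27), (5, 18), (5, 20)}.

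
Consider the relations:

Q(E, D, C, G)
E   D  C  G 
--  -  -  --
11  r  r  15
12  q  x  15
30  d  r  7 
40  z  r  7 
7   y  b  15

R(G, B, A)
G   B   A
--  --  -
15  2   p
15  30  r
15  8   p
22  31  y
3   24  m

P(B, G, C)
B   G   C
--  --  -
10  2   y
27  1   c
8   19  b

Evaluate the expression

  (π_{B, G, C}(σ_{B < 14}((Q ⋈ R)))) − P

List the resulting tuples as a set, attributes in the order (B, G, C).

Natural join on G: {(11, r, r, 15, 2, p), (11, r, r, 15, 30, r), (11, r, r, 15, 8, p), (12, q, x, 15, 2, p), (12, q, x, 15, 30, r), (12, q, x, 15, 8, p), (7, y, b, 15, 2, p), (7, y, b, 15, 30, r), (7, y, b, 15, 8, p)}
σ[B < 14]: keep tuples satisfying B < 14 → {(11, r, r, 15, 2, p), (11, r, r, 15, 8, p), (12, q, x, 15, 2, p), (12, q, x, 15, 8, p), (7, y, b, 15, 2, p), (7, y, b, 15, 8, p)}
Projecting to B, G, C: {(2, 15, b), (2, 15, r), (2, 15, x), (8, 15, b), (8, 15, r), (8, 15, x)}
Set difference of the two operands is {(2, 15, b), (2, 15, r), (2, 15, x), (8, 15, b), (8, 15, r), (8, 15, x)}.

{(2, 15, b), (2, 15, r), (2, 15, x), (8, 15, b), (8, 15, r), (8, 15, x)}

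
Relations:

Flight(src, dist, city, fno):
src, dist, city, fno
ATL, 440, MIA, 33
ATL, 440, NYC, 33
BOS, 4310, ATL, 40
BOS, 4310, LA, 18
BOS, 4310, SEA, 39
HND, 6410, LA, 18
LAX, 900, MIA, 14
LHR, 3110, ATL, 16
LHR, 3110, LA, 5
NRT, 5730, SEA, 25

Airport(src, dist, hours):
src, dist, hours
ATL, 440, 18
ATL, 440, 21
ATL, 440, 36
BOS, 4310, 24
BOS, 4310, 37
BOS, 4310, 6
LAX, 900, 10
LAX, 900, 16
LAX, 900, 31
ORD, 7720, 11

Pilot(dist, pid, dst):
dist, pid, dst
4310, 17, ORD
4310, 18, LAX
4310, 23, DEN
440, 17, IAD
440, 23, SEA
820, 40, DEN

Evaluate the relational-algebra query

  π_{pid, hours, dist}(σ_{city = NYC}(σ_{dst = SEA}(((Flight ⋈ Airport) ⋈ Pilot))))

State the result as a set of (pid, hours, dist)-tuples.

{(23, 18, 440), (23, 21, 440), (23, 36, 440)}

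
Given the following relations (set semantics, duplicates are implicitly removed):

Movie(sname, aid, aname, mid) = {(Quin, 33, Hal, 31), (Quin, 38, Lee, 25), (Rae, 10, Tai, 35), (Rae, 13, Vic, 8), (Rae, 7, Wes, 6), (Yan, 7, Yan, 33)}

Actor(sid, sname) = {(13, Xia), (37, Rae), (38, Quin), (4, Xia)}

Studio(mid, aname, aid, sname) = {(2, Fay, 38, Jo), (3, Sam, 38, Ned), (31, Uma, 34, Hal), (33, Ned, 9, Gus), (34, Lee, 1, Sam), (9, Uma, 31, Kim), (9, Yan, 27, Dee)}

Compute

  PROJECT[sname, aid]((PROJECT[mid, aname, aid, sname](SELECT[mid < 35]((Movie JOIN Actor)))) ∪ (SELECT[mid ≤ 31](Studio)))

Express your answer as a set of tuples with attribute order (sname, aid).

{(Dee, 27), (Hal, 34), (Jo, 38), (Kim, 31), (Ned, 38), (Quin, 33), (Quin, 38), (Rae, 13), (Rae, 7)}

Natural join on sname: {(Quin, 33, Hal, 31, 38), (Quin, 38, Lee, 25, 38), (Rae, 10, Tai, 35, 37), (Rae, 13, Vic, 8, 37), (Rae, 7, Wes, 6, 37)}
σ[mid < 35]: keep tuples satisfying mid < 35 → {(Quin, 33, Hal, 31, 38), (Quin, 38, Lee, 25, 38), (Rae, 13, Vic, 8, 37), (Rae, 7, Wes, 6, 37)}
π[mid, aname, aid, sname]: project onto (mid, aname, aid, sname) → {(25, Lee, 38, Quin), (31, Hal, 33, Quin), (6, Wes, 7, Rae), (8, Vic, 13, Rae)}
σ[mid ≤ 31]: keep tuples satisfying mid ≤ 31 → {(2, Fay, 38, Jo), (3, Sam, 38, Ned), (31, Uma, 34, Hal), (9, Uma, 31, Kim), (9, Yan, 27, Dee)}
Union: {(25, Lee, 38, Quin), (31, Hal, 33, Quin), (6, Wes, 7, Rae), (8, Vic, 13, Rae)} with {(2, Fay, 38, Jo), (3, Sam, 38, Ned), (31, Uma, 34, Hal), (9, Uma, 31, Kim), (9, Yan, 27, Dee)} → {(2, Fay, 38, Jo), (25, Lee, 38, Quin), (3, Sam, 38, Ned), (31, Hal, 33, Quin), (31, Uma, 34, Hal), (6, Wes, 7, Rae), (8, Vic, 13, Rae), (9, Uma, 31, Kim), (9, Yan, 27, Dee)}
π[sname, aid]: project onto (sname, aid) → {(Dee, 27), (Hal, 34), (Jo, 38), (Kim, 31), (Ned, 38), (Quin, 33), (Quin, 38), (Rae, 13), (Rae, 7)}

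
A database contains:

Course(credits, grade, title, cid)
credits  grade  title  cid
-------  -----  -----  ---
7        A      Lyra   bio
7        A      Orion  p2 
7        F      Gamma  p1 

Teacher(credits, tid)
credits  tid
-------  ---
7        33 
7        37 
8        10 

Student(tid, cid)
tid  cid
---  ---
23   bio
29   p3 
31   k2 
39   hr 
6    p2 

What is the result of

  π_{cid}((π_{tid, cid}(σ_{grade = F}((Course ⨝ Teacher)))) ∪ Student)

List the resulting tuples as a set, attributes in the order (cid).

Joining Course and Teacher on credits yields {(7, A, Lyra, bio, 33), (7, A, Lyra, bio, 37), (7, A, Orion, p2, 33), (7, A, Orion, p2, 37), (7, F, Gamma, p1, 33), (7, F, Gamma, p1, 37)}.
Selection grade = F: {(7, F, Gamma, p1, 33), (7, F, Gamma, p1, 37)}
Projecting to tid, cid: {(33, p1), (37, p1)}
Set union of the two operands is {(23, bio), (29, p3), (31, k2), (33, p1), (37, p1), (39, hr), (6, p2)}.
Projecting to cid (1 duplicate(s) eliminated): {bio, hr, k2, p1, p2, p3}

{bio, hr, k2, p1, p2, p3}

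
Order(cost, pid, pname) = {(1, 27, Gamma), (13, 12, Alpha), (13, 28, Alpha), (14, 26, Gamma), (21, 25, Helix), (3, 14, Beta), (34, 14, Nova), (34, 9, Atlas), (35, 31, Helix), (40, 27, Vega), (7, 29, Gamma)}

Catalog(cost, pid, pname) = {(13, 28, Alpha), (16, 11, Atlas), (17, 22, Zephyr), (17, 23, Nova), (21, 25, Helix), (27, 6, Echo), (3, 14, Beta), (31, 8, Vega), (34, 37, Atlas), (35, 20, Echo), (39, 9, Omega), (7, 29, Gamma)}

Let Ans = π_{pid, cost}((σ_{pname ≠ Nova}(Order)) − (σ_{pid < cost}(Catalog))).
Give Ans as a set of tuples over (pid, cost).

{(12, 13), (14, 3), (25, 21), (26, 14), (27, 1), (27, 40), (28, 13), (29, 7), (31, 35), (9, 34)}

σ[pname ≠ Nova]: keep tuples satisfying pname ≠ Nova → {(1, 27, Gamma), (13, 12, Alpha), (13, 28, Alpha), (14, 26, Gamma), (21, 25, Helix), (3, 14, Beta), (34, 9, Atlas), (35, 31, Helix), (40, 27, Vega), (7, 29, Gamma)}
σ[pid < cost]: keep tuples satisfying pid < cost → {(16, 11, Atlas), (27, 6, Echo), (31, 8, Vega), (35, 20, Echo), (39, 9, Omega)}
Difference: {(1, 27, Gamma), (13, 12, Alpha), (13, 28, Alpha), (14, 26, Gamma), (21, 25, Helix), (3, 14, Beta), (34, 9, Atlas), (35, 31, Helix), (40, 27, Vega), (7, 29, Gamma)} with {(16, 11, Atlas), (27, 6, Echo), (31, 8, Vega), (35, 20, Echo), (39, 9, Omega)} → {(1, 27, Gamma), (13, 12, Alpha), (13, 28, Alpha), (14, 26, Gamma), (21, 25, Helix), (3, 14, Beta), (34, 9, Atlas), (35, 31, Helix), (40, 27, Vega), (7, 29, Gamma)}
Keep only column(s) pid, cost: {(12, 13), (14, 3), (25, 21), (26, 14), (27, 1), (27, 40), (28, 13), (29, 7), (31, 35), (9, 34)}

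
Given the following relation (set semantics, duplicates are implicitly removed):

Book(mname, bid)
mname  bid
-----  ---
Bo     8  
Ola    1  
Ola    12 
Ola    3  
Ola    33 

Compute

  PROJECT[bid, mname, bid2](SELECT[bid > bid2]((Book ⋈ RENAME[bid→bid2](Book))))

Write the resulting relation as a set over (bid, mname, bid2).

ρ[bid→bid2]: schema becomes (mname, bid2); tuples unchanged.
Book ⋈ RENAME[bid→bid2](Book) (natural join on mname): {(Bo, 8, 8), (Ola, 1, 1), (Ola, 1, 12), (Ola, 1, 3), (Ola, 1, 33), (Ola, 12, 1), (Ola, 12, 12), (Ola, 12, 3), (Ola, 12, 33), (Ola, 3, 1), (Ola, 3, 12), (Ola, 3, 3), (Ola, 3, 33), (Ola, 33, 1), (Ola, 33, 12), (Ola, 33, 3), (Ola, 33, 33)}
Apply σ_{bid > bid2}; surviving tuples: {(Ola, 12, 1), (Ola, 12, 3), (Ola, 3, 1), (Ola, 33, 1), (Ola, 33, 12), (Ola, 33, 3)}
Keep only column(s) bid, mname, bid2: {(12, Ola, 1), (12, Ola, 3), (3, Ola, 1), (33, Ola, 1), (33, Ola, 12), (33, Ola, 3)}

{(12, Ola, 1), (12, Ola, 3), (3, Ola, 1), (33, Ola, 1), (33, Ola, 12), (33, Ola, 3)}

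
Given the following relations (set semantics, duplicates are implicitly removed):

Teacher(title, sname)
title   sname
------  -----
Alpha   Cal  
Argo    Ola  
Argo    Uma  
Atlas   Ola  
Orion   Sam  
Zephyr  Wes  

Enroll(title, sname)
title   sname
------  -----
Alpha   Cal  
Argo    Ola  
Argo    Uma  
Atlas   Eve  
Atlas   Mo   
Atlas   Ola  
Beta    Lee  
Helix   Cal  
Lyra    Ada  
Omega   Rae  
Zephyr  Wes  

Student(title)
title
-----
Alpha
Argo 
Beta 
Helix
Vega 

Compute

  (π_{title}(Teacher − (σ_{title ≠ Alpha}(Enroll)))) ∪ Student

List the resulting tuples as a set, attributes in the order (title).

{Alpha, Argo, Beta, Helix, Orion, Vega}

Apply σ_{title ≠ Alpha}; surviving tuples: {(Argo, Ola), (Argo, Uma), (Atlas, Eve), (Atlas, Mo), (Atlas, Ola), (Beta, Lee), (Helix, Cal), (Lyra, Ada), (Omega, Rae), (Zephyr, Wes)}
Difference: {(Alpha, Cal), (Argo, Ola), (Argo, Uma), (Atlas, Ola), (Orion, Sam), (Zephyr, Wes)} with {(Argo, Ola), (Argo, Uma), (Atlas, Eve), (Atlas, Mo), (Atlas, Ola), (Beta, Lee), (Helix, Cal), (Lyra, Ada), (Omega, Rae), (Zephyr, Wes)} → {(Alpha, Cal), (Orion, Sam)}
π[title]: project onto (title) → {Alpha, Orion}
Union: {Alpha, Orion} with {Alpha, Argo, Beta, Helix, Vega} → {Alpha, Argo, Beta, Helix, Orion, Vega}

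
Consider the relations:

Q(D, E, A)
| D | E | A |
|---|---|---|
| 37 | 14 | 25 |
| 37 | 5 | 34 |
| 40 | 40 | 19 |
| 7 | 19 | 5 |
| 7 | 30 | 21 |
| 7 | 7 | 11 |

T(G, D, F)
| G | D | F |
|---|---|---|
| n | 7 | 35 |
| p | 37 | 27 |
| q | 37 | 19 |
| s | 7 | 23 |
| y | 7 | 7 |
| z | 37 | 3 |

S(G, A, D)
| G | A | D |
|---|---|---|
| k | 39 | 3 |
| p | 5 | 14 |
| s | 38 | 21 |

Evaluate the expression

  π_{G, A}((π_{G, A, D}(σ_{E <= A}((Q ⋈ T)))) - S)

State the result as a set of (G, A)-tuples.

{(n, 11), (p, 25), (p, 34), (q, 25), (q, 34), (s, 11), (y, 11), (z, 25), (z, 34)}

Natural join on D: {(37, 14, 25, p, 27), (37, 14, 25, q, 19), (37, 14, 25, z, 3), (37, 5, 34, p, 27), (37, 5, 34, q, 19), (37, 5, 34, z, 3), (7, 19, 5, n, 35), (7, 19, 5, s, 23), (7, 19, 5, y, 7), (7, 30, 21, n, 35), (7, 30, 21, s, 23), (7, 30, 21, y, 7), (7, 7, 11, n, 35), (7, 7, 11, s, 23), (7, 7, 11, y, 7)}
Filtering on E <= A leaves {(37, 14, 25, p, 27), (37, 14, 25, q, 19), (37, 14, 25, z, 3), (37, 5, 34, p, 27), (37, 5, 34, q, 19), (37, 5, 34, z, 3), (7, 7, 11, n, 35), (7, 7, 11, s, 23), (7, 7, 11, y, 7)}.
π_{G, A, D} gives {(n, 11, 7), (p, 25, 37), (p, 34, 37), (q, 25, 37), (q, 34, 37), (s, 11, 7), (y, 11, 7), (z, 25, 37), (z, 34, 37)}.
Set difference of the two operands is {(n, 11, 7), (p, 25, 37), (p, 34, 37), (q, 25, 37), (q, 34, 37), (s, 11, 7), (y, 11, 7), (z, 25, 37), (z, 34, 37)}.
π_{G, A} gives {(n, 11), (p, 25), (p, 34), (q, 25), (q, 34), (s, 11), (y, 11), (z, 25), (z, 34)}.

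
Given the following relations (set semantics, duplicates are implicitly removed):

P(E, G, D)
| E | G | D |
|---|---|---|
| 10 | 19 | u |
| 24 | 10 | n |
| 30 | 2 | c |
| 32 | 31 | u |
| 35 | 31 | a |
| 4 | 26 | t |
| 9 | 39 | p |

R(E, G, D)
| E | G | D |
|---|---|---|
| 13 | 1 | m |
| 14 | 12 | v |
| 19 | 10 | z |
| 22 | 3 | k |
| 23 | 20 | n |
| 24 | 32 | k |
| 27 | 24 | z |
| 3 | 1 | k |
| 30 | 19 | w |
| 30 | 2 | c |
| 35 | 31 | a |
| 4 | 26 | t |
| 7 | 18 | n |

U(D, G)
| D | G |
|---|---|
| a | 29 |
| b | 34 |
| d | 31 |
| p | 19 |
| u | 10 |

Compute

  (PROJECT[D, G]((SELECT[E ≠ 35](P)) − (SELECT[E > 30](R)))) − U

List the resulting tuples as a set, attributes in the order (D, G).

Filtering on E ≠ 35 leaves {(10, 19, u), (24, 10, n), (30, 2, c), (32, 31, u), (4, 26, t), (9, 39, p)}.
Filtering on E > 30 leaves {(35, 31, a)}.
Difference: {(10, 19, u), (24, 10, n), (30, 2, c), (32, 31, u), (4, 26, t), (9, 39, p)} with {(35, 31, a)} → {(10, 19, u), (24, 10, n), (30, 2, c), (32, 31, u), (4, 26, t), (9, 39, p)}
π[D, G]: project onto (D, G) → {(c, 2), (n, 10), (p, 39), (t, 26), (u, 19), (u, 31)}
Difference: {(c, 2), (n, 10), (p, 39), (t, 26), (u, 19), (u, 31)} with {(a, 29), (b, 34), (d, 31), (p, 19), (u, 10)} → {(c, 2), (n, 10), (p, 39), (t, 26), (u, 19), (u, 31)}

{(c, 2), (n, 10), (p, 39), (t, 26), (u, 19), (u, 31)}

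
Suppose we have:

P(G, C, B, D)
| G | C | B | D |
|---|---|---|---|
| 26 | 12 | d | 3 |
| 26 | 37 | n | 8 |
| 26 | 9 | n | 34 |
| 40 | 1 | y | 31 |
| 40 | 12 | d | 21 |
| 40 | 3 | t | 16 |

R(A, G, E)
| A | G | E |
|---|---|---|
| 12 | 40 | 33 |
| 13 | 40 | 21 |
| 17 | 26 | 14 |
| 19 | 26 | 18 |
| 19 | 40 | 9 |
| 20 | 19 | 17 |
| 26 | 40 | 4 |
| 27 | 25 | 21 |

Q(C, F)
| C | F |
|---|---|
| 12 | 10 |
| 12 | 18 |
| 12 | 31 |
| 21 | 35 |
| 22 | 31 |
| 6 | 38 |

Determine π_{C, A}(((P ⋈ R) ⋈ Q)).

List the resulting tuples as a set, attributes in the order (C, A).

{(12, 12), (12, 13), (12, 17), (12, 19), (12, 26)}

Natural join on G: {(26, 12, d, 3, 17, 14), (26, 12, d, 3, 19, 18), (26, 37, n, 8, 17, 14), (26, 37, n, 8, 19, 18), (26, 9, n, 34, 17, 14), (26, 9, n, 34, 19, 18), (40, 1, y, 31, 12, 33), (40, 1, y, 31, 13, 21), (40, 1, y, 31, 19, 9), (40, 1, y, 31, 26, 4), (40, 12, d, 21, 12, 33), (40, 12, d, 21, 13, 21), (40, 12, d, 21, 19, 9), (40, 12, d, 21, 26, 4), (40, 3, t, 16, 12, 33), (40, 3, t, 16, 13, 21), (40, 3, t, 16, 19, 9), (40, 3, t, 16, 26, 4)}
Natural join on C: {(26, 12, d, 3, 17, 14, 10), (26, 12, d, 3, 17, 14, 18), (26, 12, d, 3, 17, 14, 31), (26, 12, d, 3, 19, 18, 10), (26, 12, d, 3, 19, 18, 18), (26, 12, d, 3, 19, 18, 31), (40, 12, d, 21, 12, 33, 10), (40, 12, d, 21, 12, 33, 18), (40, 12, d, 21, 12, 33, 31), (40, 12, d, 21, 13, 21, 10), (40, 12, d, 21, 13, 21, 18), (40, 12, d, 21, 13, 21, 31), (40, 12, d, 21, 19, 9, 10), (40, 12, d, 21, 19, 9, 18), (40, 12, d, 21, 19, 9, 31), (40, 12, d, 21, 26, 4, 10), (40, 12, d, 21, 26, 4, 18), (40, 12, d, 21, 26, 4, 31)}
Projecting to C, A (13 duplicate(s) eliminated): {(12, 12), (12, 13), (12, 17), (12, 19), (12, 26)}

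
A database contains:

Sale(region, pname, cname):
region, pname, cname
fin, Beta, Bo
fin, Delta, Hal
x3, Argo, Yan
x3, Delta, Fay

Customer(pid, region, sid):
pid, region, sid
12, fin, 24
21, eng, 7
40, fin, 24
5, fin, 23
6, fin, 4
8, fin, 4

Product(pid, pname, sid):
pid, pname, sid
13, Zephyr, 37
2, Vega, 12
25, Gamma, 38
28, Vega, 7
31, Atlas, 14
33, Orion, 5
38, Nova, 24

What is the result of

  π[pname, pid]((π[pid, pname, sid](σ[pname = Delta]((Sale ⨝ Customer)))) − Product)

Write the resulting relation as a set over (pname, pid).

Sale ⋈ Customer (natural join on region): {(fin, Beta, Bo, 12, 24), (fin, Beta, Bo, 40, 24), (fin, Beta, Bo, 5, 23), (fin, Beta, Bo, 6, 4), (fin, Beta, Bo, 8, 4), (fin, Delta, Hal, 12, 24), (fin, Delta, Hal, 40, 24), (fin, Delta, Hal, 5, 23), (fin, Delta, Hal, 6, 4), (fin, Delta, Hal, 8, 4)}
Selection pname = Delta: {(fin, Delta, Hal, 12, 24), (fin, Delta, Hal, 40, 24), (fin, Delta, Hal, 5, 23), (fin, Delta, Hal, 6, 4), (fin, Delta, Hal, 8, 4)}
Keep only column(s) pid, pname, sid: {(12, Delta, 24), (40, Delta, 24), (5, Delta, 23), (6, Delta, 4), (8, Delta, 4)}
Difference: {(12, Delta, 24), (40, Delta, 24), (5, Delta, 23), (6, Delta, 4), (8, Delta, 4)} with {(13, Zephyr, 37), (2, Vega, 12), (25, Gamma, 38), (28, Vega, 7), (31, Atlas, 14), (33, Orion, 5), (38, Nova, 24)} → {(12, Delta, 24), (40, Delta, 24), (5, Delta, 23), (6, Delta, 4), (8, Delta, 4)}
Keep only column(s) pname, pid: {(Delta, 12), (Delta, 40), (Delta, 5), (Delta, 6), (Delta, 8)}

{(Delta, 12), (Delta, 40), (Delta, 5), (Delta, 6), (Delta, 8)}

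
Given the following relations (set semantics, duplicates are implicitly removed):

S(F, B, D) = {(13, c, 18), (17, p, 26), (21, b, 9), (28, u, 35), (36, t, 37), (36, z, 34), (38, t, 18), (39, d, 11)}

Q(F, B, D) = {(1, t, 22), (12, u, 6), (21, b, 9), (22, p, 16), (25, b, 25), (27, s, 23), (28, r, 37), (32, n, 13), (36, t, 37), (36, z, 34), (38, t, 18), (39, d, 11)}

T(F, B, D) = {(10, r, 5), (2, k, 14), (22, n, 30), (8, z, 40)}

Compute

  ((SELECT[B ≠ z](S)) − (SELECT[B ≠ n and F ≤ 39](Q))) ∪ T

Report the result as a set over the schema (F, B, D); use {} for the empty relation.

{(10, r, 5), (13, c, 18), (17, p, 26), (2, k, 14), (22, n, 30), (28, u, 35), (8, z, 40)}

Apply σ_{B ≠ z}; surviving tuples: {(13, c, 18), (17, p, 26), (21, b, 9), (28, u, 35), (36, t, 37), (38, t, 18), (39, d, 11)}
Apply σ_{B ≠ n and F ≤ 39}; surviving tuples: {(1, t, 22), (12, u, 6), (21, b, 9), (22, p, 16), (25, b, 25), (27, s, 23), (28, r, 37), (36, t, 37), (36, z, 34), (38, t, 18), (39, d, 11)}
Taking the difference: {(13, c, 18), (17, p, 26), (28, u, 35)}
Taking the union: {(10, r, 5), (13, c, 18), (17, p, 26), (2, k, 14), (22, n, 30), (28, u, 35), (8, z, 40)}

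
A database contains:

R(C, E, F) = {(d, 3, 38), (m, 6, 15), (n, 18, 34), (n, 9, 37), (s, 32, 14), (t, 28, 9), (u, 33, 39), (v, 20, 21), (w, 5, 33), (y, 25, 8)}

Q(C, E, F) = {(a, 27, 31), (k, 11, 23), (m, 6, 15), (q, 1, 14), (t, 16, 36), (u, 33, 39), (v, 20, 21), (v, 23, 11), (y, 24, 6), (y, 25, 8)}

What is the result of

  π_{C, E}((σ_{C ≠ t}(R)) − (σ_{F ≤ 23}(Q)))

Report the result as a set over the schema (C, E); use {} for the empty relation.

{(d, 3), (n, 18), (n, 9), (s, 32), (u, 33), (w, 5)}

σ[C ≠ t]: keep tuples satisfying C ≠ t → {(d, 3, 38), (m, 6, 15), (n, 18, 34), (n, 9, 37), (s, 32, 14), (u, 33, 39), (v, 20, 21), (w, 5, 33), (y, 25, 8)}
σ[F ≤ 23]: keep tuples satisfying F ≤ 23 → {(k, 11, 23), (m, 6, 15), (q, 1, 14), (v, 20, 21), (v, 23, 11), (y, 24, 6), (y, 25, 8)}
Taking the difference: {(d, 3, 38), (n, 18, 34), (n, 9, 37), (s, 32, 14), (u, 33, 39), (w, 5, 33)}
Projecting to C, E: {(d, 3), (n, 18), (n, 9), (s, 32), (u, 33), (w, 5)}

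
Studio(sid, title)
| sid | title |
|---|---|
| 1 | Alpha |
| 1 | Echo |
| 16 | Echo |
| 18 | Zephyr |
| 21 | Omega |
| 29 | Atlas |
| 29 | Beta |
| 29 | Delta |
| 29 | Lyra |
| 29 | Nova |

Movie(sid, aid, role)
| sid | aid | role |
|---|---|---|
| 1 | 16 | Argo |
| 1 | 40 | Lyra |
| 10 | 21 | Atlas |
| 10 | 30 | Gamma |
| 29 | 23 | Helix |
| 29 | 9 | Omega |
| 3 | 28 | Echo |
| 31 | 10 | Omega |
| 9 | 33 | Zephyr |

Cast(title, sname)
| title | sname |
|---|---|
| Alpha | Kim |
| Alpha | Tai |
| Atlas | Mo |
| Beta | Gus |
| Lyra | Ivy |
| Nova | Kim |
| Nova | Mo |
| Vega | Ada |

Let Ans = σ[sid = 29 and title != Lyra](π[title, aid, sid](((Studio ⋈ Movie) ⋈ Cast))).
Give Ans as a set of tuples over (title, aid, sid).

Joining Studio and Movie on sid yields {(1, Alpha, 16, Argo), (1, Alpha, 40, Lyra), (1, Echo, 16, Argo), (1, Echo, 40, Lyra), (29, Atlas, 23, Helix), (29, Atlas, 9, Omega), (29, Beta, 23, Helix), (29, Beta, 9, Omega), (29, Delta, 23, Helix), (29, Delta, 9, Omega), (29, Lyra, 23, Helix), (29, Lyra, 9, Omega), (29, Nova, 23, Helix), (29, Nova, 9, Omega)}.
Joining (Studio ⋈ Movie) and Cast on title yields {(1, Alpha, 16, Argo, Kim), (1, Alpha, 16, Argo, Tai), (1, Alpha, 40, Lyra, Kim), (1, Alpha, 40, Lyra, Tai), (29, Atlas, 23, Helix, Mo), (29, Atlas, 9, Omega, Mo), (29, Beta, 23, Helix, Gus), (29, Beta, 9, Omega, Gus), (29, Lyra, 23, Helix, Ivy), (29, Lyra, 9, Omega, Ivy), (29, Nova, 23, Helix, Kim), (29, Nova, 23, Helix, Mo), (29, Nova, 9, Omega, Kim), (29, Nova, 9, Omega, Mo)}.
π[title, aid, sid]: project onto (title, aid, sid) (4 duplicate(s) eliminated) → {(Alpha, 16, 1), (Alpha, 40, 1), (Atlas, 23, 29), (Atlas, 9, 29), (Beta, 23, 29), (Beta, 9, 29), (Lyra, 23, 29), (Lyra, 9, 29), (Nova, 23, 29), (Nova, 9, 29)}
σ[sid = 29 and title != Lyra]: keep tuples satisfying sid = 29 and title != Lyra → {(Atlas, 23, 29), (Atlas, 9, 29), (Beta, 23, 29), (Beta, 9, 29), (Nova, 23, 29), (Nova, 9, 29)}

{(Atlas, 23, 29), (Atlas, 9, 29), (Beta, 23, 29), (Beta, 9, 29), (Nova, 23, 29), (Nova, 9, 29)}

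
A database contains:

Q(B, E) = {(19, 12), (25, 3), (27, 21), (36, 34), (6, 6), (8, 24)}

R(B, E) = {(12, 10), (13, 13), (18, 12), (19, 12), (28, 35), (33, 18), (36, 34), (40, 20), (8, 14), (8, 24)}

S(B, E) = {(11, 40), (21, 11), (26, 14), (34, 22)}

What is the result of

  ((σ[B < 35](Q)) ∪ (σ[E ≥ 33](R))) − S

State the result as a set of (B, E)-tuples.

Filtering on B < 35 leaves {(19, 12), (25, 3), (27, 21), (6, 6), (8, 24)}.
Filtering on E ≥ 33 leaves {(28, 35), (36, 34)}.
Union: {(19, 12), (25, 3), (27, 21), (6, 6), (8, 24)} with {(28, 35), (36, 34)} → {(19, 12), (25, 3), (27, 21), (28, 35), (36, 34), (6, 6), (8, 24)}
Difference: {(19, 12), (25, 3), (27, 21), (28, 35), (36, 34), (6, 6), (8, 24)} with {(11, 40), (21, 11), (26, 14), (34, 22)} → {(19, 12), (25, 3), (27, 21), (28, 35), (36, 34), (6, 6), (8, 24)}

{(19, 12), (25, 3), (27, 21), (28, 35), (36, 34), (6, 6), (8, 24)}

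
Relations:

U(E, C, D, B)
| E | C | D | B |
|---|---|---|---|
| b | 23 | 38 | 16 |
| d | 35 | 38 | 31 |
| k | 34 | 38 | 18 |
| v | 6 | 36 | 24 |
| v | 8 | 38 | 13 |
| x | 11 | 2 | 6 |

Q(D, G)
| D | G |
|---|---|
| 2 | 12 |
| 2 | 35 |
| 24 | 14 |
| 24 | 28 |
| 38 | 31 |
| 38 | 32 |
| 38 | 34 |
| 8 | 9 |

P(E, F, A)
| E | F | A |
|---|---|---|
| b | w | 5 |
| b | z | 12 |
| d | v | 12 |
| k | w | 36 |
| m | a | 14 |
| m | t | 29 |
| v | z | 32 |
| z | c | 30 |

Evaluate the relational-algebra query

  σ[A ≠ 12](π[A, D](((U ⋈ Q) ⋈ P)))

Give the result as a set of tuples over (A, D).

{(32, 38), (36, 38), (5, 38)}

Joining U and Q on D yields {(b, 23, 38, 16, 31), (b, 23, 38, 16, 32), (b, 23, 38, 16, 34), (d, 35, 38, 31, 31), (d, 35, 38, 31, 32), (d, 35, 38, 31, 34), (k, 34, 38, 18, 31), (k, 34, 38, 18, 32), (k, 34, 38, 18, 34), (v, 8, 38, 13, 31), (v, 8, 38, 13, 32), (v, 8, 38, 13, 34), (x, 11, 2, 6, 12), (x, 11, 2, 6, 35)}.
Joining (U ⋈ Q) and P on E yields {(b, 23, 38, 16, 31, w, 5), (b, 23, 38, 16, 31, z, 12), (b, 23, 38, 16, 32, w, 5), (b, 23, 38, 16, 32, z, 12), (b, 23, 38, 16, 34, w, 5), (b, 23, 38, 16, 34, z, 12), (d, 35, 38, 31, 31, v, 12), (d, 35, 38, 31, 32, v, 12), (d, 35, 38, 31, 34, v, 12), (k, 34, 38, 18, 31, w, 36), (k, 34, 38, 18, 32, w, 36), (k, 34, 38, 18, 34, w, 36), (v, 8, 38, 13, 31, z, 32), (v, 8, 38, 13, 32, z, 32), (v, 8, 38, 13, 34, z, 32)}.
Keep only column(s) A, D (11 duplicate(s) eliminated): {(12, 38), (32, 38), (36, 38), (5, 38)}
Apply σ_{A ≠ 12}; surviving tuples: {(32, 38), (36, 38), (5, 38)}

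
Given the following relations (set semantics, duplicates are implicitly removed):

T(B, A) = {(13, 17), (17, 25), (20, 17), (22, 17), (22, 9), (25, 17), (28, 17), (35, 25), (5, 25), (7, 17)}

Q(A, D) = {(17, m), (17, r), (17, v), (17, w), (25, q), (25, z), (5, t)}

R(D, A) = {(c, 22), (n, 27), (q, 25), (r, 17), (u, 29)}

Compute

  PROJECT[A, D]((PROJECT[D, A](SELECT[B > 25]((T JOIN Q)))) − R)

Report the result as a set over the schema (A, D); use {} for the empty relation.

{(17, m), (17, v), (17, w), (25, z)}

T ⋈ Q (natural join on A): {(13, 17, m), (13, 17, r), (13, 17, v), (13, 17, w), (17, 25, q), (17, 25, z), (20, 17, m), (20, 17, r), (20, 17, v), (20, 17, w), (22, 17, m), (22, 17, r), (22, 17, v), (22, 17, w), (25, 17, m), (25, 17, r), (25, 17, v), (25, 17, w), (28, 17, m), (28, 17, r), (28, 17, v), (28, 17, w), (35, 25, q), (35, 25, z), (5, 25, q), (5, 25, z), (7, 17, m), (7, 17, r), (7, 17, v), (7, 17, w)}
Selection B > 25: {(28, 17, m), (28, 17, r), (28, 17, v), (28, 17, w), (35, 25, q), (35, 25, z)}
π_{D, A} gives {(m, 17), (q, 25), (r, 17), (v, 17), (w, 17), (z, 25)}.
Taking the difference: {(m, 17), (v, 17), (w, 17), (z, 25)}
π_{A, D} gives {(17, m), (17, v), (17, w), (25, z)}.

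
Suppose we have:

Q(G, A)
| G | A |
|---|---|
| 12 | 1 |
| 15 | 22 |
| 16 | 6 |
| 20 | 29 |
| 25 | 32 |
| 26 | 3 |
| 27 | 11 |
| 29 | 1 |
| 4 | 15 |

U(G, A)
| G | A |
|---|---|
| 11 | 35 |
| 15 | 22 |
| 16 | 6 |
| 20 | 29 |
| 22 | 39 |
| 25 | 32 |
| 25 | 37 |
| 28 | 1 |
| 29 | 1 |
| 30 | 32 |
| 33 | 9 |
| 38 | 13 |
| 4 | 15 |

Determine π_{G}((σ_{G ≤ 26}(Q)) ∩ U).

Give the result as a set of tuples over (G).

Filtering on G ≤ 26 leaves {(12, 1), (15, 22), (16, 6), (20, 29), (25, 32), (26, 3), (4, 15)}.
Set intersection of the two operands is {(15, 22), (16, 6), (20, 29), (25, 32), (4, 15)}.
Projecting to G: {15, 16, 20, 25, 4}

{15, 16, 20, 25, 4}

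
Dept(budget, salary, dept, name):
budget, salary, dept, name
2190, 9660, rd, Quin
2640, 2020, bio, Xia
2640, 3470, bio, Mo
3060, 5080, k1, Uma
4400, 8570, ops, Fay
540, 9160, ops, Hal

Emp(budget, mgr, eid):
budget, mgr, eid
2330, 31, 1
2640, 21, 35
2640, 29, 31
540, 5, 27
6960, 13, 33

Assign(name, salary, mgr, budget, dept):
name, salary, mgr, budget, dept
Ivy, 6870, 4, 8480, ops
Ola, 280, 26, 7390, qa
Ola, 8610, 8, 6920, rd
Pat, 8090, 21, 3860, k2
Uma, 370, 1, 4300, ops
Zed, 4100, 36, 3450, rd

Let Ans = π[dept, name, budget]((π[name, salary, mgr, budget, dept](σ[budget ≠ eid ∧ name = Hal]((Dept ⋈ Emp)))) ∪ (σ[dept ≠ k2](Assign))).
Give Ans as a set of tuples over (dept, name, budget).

Dept ⋈ Emp (natural join on budget): {(2640, 2020, bio, Xia, 21, 35), (2640, 2020, bio, Xia, 29, 31), (2640, 3470, bio, Mo, 21, 35), (2640, 3470, bio, Mo, 29, 31), (540, 9160, ops, Hal, 5, 27)}
Selection budget ≠ eid ∧ name = Hal: {(540, 9160, ops, Hal, 5, 27)}
π_{name, salary, mgr, budget, dept} gives {(Hal, 9160, 5, 540, ops)}.
Selection dept ≠ k2: {(Ivy, 6870, 4, 8480, ops), (Ola, 280, 26, 7390, qa), (Ola, 8610, 8, 6920, rd), (Uma, 370, 1, 4300, ops), (Zed, 4100, 36, 3450, rd)}
Set union of the two operands is {(Hal, 9160, 5, 540, ops), (Ivy, 6870, 4, 8480, ops), (Ola, 280, 26, 7390, qa), (Ola, 8610, 8, 6920, rd), (Uma, 370, 1, 4300, ops), (Zed, 4100, 36, 3450, rd)}.
π_{dept, name, budget} gives {(ops, Hal, 540), (ops, Ivy, 8480), (ops, Uma, 4300), (qa, Ola, 7390), (rd, Ola, 6920), (rd, Zed, 3450)}.

{(ops, Hal, 540), (ops, Ivy, 8480), (ops, Uma, 4300), (qa, Ola, 7390), (rd, Ola, 6920), (rd, Zed, 3450)}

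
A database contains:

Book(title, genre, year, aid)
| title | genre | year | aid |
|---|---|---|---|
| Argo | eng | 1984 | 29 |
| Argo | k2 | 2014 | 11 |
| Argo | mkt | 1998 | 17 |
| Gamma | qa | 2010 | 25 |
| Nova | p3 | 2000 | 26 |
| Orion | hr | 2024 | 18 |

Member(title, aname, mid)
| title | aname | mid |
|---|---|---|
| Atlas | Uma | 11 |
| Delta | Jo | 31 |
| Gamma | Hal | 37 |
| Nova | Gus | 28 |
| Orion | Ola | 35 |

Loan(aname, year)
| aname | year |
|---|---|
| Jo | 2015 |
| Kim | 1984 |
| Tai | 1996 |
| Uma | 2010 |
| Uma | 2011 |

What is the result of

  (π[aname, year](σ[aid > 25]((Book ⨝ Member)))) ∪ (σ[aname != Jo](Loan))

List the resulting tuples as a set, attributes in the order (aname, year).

{(Gus, 2000), (Kim, 1984), (Tai, 1996), (Uma, 2010), (Uma, 2011)}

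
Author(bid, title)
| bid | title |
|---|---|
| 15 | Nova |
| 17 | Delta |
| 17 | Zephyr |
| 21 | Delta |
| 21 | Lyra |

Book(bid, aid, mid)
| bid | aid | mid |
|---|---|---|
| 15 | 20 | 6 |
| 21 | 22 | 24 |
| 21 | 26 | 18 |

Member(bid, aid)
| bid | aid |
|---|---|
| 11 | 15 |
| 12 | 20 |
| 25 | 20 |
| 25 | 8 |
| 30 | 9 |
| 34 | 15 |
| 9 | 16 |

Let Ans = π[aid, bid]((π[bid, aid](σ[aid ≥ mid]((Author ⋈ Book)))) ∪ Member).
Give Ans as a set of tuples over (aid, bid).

{(15, 11), (15, 34), (16, 9), (20, 12), (20, 15), (20, 25), (26, 21), (8, 25), (9, 30)}

Joining Author and Book on bid yields {(15, Nova, 20, 6), (21, Delta, 22, 24), (21, Delta, 26, 18), (21, Lyra, 22, 24), (21, Lyra, 26, 18)}.
σ[aid ≥ mid]: keep tuples satisfying aid ≥ mid → {(15, Nova, 20, 6), (21, Delta, 26, 18), (21, Lyra, 26, 18)}
π[bid, aid]: project onto (bid, aid) (1 duplicate(s) eliminated) → {(15, 20), (21, 26)}
Union: {(15, 20), (21, 26)} with {(11, 15), (12, 20), (25, 20), (25, 8), (30, 9), (34, 15), (9, 16)} → {(11, 15), (12, 20), (15, 20), (21, 26), (25, 20), (25, 8), (30, 9), (34, 15), (9, 16)}
π[aid, bid]: project onto (aid, bid) → {(15, 11), (15, 34), (16, 9), (20, 12), (20, 15), (20, 25), (26, 21), (8, 25), (9, 30)}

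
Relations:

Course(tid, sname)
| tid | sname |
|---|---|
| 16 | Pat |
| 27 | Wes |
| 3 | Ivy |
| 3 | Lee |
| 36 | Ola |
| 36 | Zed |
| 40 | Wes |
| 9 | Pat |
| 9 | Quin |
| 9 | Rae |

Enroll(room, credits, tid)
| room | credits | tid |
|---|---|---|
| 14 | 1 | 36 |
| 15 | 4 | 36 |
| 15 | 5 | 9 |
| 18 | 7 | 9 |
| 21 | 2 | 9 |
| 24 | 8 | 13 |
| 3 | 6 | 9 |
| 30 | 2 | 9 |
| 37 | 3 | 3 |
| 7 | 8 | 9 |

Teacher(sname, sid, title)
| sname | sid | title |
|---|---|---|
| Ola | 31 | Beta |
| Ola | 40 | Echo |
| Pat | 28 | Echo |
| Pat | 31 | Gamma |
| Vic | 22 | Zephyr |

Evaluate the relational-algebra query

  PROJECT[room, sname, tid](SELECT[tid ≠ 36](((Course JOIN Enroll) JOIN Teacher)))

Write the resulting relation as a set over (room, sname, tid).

{(15, Pat, 9), (18, Pat, 9), (21, Pat, 9), (3, Pat, 9), (30, Pat, 9), (7, Pat, 9)}

Natural join on tid: {(3, Ivy, 37, 3), (3, Lee, 37, 3), (36, Ola, 14, 1), (36, Ola, 15, 4), (36, Zed, 14, 1), (36, Zed, 15, 4), (9, Pat, 15, 5), (9, Pat, 18, 7), (9, Pat, 21, 2), (9, Pat, 3, 6), (9, Pat, 30, 2), (9, Pat, 7, 8), (9, Quin, 15, 5), (9, Quin, 18, 7), (9, Quin, 21, 2), (9, Quin, 3, 6), (9, Quin, 30, 2), (9, Quin, 7, 8), (9, Rae, 15, 5), (9, Rae, 18, 7), (9, Rae, 21, 2), (9, Rae, 3, 6), (9, Rae, 30, 2), (9, Rae, 7, 8)}
Natural join on sname: {(36, Ola, 14, 1, 31, Beta), (36, Ola, 14, 1, 40, Echo), (36, Ola, 15, 4, 31, Beta), (36, Ola, 15, 4, 40, Echo), (9, Pat, 15, 5, 28, Echo), (9, Pat, 15, 5, 31, Gamma), (9, Pat, 18, 7, 28, Echo), (9, Pat, 18, 7, 31, Gamma), (9, Pat, 21, 2, 28, Echo), (9, Pat, 21, 2, 31, Gamma), (9, Pat, 3, 6, 28, Echo), (9, Pat, 3, 6, 31, Gamma), (9, Pat, 30, 2, 28, Echo), (9, Pat, 30, 2, 31, Gamma), (9, Pat, 7, 8, 28, Echo), (9, Pat, 7, 8, 31, Gamma)}
Filtering on tid ≠ 36 leaves {(9, Pat, 15, 5, 28, Echo), (9, Pat, 15, 5, 31, Gamma), (9, Pat, 18, 7, 28, Echo), (9, Pat, 18, 7, 31, Gamma), (9, Pat, 21, 2, 28, Echo), (9, Pat, 21, 2, 31, Gamma), (9, Pat, 3, 6, 28, Echo), (9, Pat, 3, 6, 31, Gamma), (9, Pat, 30, 2, 28, Echo), (9, Pat, 30, 2, 31, Gamma), (9, Pat, 7, 8, 28, Echo), (9, Pat, 7, 8, 31, Gamma)}.
Projecting to room, sname, tid (6 duplicate(s) eliminated): {(15, Pat, 9), (18, Pat, 9), (21, Pat, 9), (3, Pat, 9), (30, Pat, 9), (7, Pat, 9)}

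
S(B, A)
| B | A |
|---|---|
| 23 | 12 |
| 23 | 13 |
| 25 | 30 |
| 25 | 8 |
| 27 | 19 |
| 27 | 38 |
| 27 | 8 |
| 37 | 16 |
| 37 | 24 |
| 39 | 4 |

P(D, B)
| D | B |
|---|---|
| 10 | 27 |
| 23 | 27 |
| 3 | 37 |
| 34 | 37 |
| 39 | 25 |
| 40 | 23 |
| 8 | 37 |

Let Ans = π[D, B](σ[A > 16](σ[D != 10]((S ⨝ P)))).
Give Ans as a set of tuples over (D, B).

Natural join on B: {(23, 12, 40), (23, 13, 40), (25, 30, 39), (25, 8, 39), (27, 19, 10), (27, 19, 23), (27, 38, 10), (27, 38, 23), (27, 8, 10), (27, 8, 23), (37, 16, 3), (37, 16, 34), (37, 16, 8), (37, 24, 3), (37, 24, 34), (37, 24, 8)}
Apply σ_{D != 10}; surviving tuples: {(23, 12, 40), (23, 13, 40), (25, 30, 39), (25, 8, 39), (27, 19, 23), (27, 38, 23), (27, 8, 23), (37, 16, 3), (37, 16, 34), (37, 16, 8), (37, 24, 3), (37, 24, 34), (37, 24, 8)}
Apply σ_{A > 16}; surviving tuples: {(25, 30, 39), (27, 19, 23), (27, 38, 23), (37, 24, 3), (37, 24, 34), (37, 24, 8)}
Keep only column(s) D, B (1 duplicate(s) eliminated): {(23, 27), (3, 37), (34, 37), (39, 25), (8, 37)}

{(23, 27), (3, 37), (34, 37), (39, 25), (8, 37)}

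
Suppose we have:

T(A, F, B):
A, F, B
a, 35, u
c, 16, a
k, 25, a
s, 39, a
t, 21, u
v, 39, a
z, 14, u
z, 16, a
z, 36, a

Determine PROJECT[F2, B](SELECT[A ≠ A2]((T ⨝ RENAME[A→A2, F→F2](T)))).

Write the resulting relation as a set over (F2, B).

ρ[A→A2, F→F2]: schema becomes (A2, F2, B); tuples unchanged.
T ⋈ RENAME[A→A2, F→F2](T) (natural join on B): {(a, 35, u, a, 35), (a, 35, u, t, 21), (a, 35, u, z, 14), (c, 16, a, c, 16), (c, 16, a, k, 25), (c, 16, a, s, 39), (c, 16, a, v, 39), (c, 16, a, z, 16), (c, 16, a, z, 36), (k, 25, a, c, 16), (k, 25, a, k, 25), (k, 25, a, s, 39), (k, 25, a, v, 39), (k, 25, a, z, 16), (k, 25, a, z, 36), (s, 39, a, c, 16), (s, 39, a, k, 25), (s, 39, a, s, 39), (s, 39, a, v, 39), (s, 39, a, z, 16), (s, 39, a, z, 36), (t, 21, u, a, 35), (t, 21, u, t, 21), (t, 21, u, z, 14), (v, 39, a, c, 16), (v, 39, a, k, 25), (v, 39, a, s, 39), (v, 39, a, v, 39), (v, 39, a, z, 16), (v, 39, a, z, 36), (z, 14, u, a, 35), (z, 14, u, t, 21), (z, 14, u, z, 14), (z, 16, a, c, 16), (z, 16, a, k, 25), (z, 16, a, s, 39), (z, 16, a, v, 39), (z, 16, a, z, 16), (z, 16, a, z, 36), (z, 36, a, c, 16), (z, 36, a, k, 25), (z, 36, a, s, 39), (z, 36, a, v, 39), (z, 36, a, z, 16), (z, 36, a, z, 36)}
σ[A ≠ A2]: keep tuples satisfying A ≠ A2 → {(a, 35, u, t, 21), (a, 35, u, z, 14), (c, 16, a, k, 25), (c, 16, a, s, 39), (c, 16, a, v, 39), (c, 16, a, z, 16), (c, 16, a, z, 36), (k, 25, a, c, 16), (k, 25, a, s, 39), (k, 25, a, v, 39), (k, 25, a, z, 16), (k, 25, a, z, 36), (s, 39, a, c, 16), (s, 39, a, k, 25), (s, 39, a, v, 39), (s, 39, a, z, 16), (s, 39, a, z, 36), (t, 21, u, a, 35), (t, 21, u, z, 14), (v, 39, a, c, 16), (v, 39, a, k, 25), (v, 39, a, s, 39), (v, 39, a, z, 16), (v, 39, a, z, 36), (z, 14, u, a, 35), (z, 14, u, t, 21), (z, 16, a, c, 16), (z, 16, a, k, 25), (z, 16, a, s, 39), (z, 16, a, v, 39), (z, 36, a, c, 16), (z, 36, a, k, 25), (z, 36, a, s, 39), (z, 36, a, v, 39)}
π_{F2, B} gives {(14, u), (16, a), (21, u), (25, a), (35, u), (36, a), (39, a)} (27 duplicate(s) eliminated).

{(14, u), (16, a), (21, u), (25, a), (35, u), (36, a), (39, a)}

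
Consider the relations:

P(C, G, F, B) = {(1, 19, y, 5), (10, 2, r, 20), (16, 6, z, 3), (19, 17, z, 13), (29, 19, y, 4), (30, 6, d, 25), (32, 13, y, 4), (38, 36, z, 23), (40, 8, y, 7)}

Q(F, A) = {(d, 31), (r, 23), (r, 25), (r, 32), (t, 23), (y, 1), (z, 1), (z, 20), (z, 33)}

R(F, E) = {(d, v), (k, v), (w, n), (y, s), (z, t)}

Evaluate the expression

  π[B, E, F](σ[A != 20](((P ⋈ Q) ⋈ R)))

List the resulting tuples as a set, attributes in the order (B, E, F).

{(13, t, z), (23, t, z), (25, v, d), (3, t, z), (4, s, y), (5, s, y), (7, s, y)}

Natural join on F: {(1, 19, y, 5, 1), (10, 2, r, 20, 23), (10, 2, r, 20, 25), (10, 2, r, 20, 32), (16, 6, z, 3, 1), (16, 6, z, 3, 20), (16, 6, z, 3, 33), (19, 17, z, 13, 1), (19, 17, z, 13, 20), (19, 17, z, 13, 33), (29, 19, y, 4, 1), (30, 6, d, 25, 31), (32, 13, y, 4, 1), (38, 36, z, 23, 1), (38, 36, z, 23, 20), (38, 36, z, 23, 33), (40, 8, y, 7, 1)}
Natural join on F: {(1, 19, y, 5, 1, s), (16, 6, z, 3, 1, t), (16, 6, z, 3, 20, t), (16, 6, z, 3, 33, t), (19, 17, z, 13, 1, t), (19, 17, z, 13, 20, t), (19, 17, z, 13, 33, t), (29, 19, y, 4, 1, s), (30, 6, d, 25, 31, v), (32, 13, y, 4, 1, s), (38, 36, z, 23, 1, t), (38, 36, z, 23, 20, t), (38, 36, z, 23, 33, t), (40, 8, y, 7, 1, s)}
Selection A != 20: {(1, 19, y, 5, 1, s), (16, 6, z, 3, 1, t), (16, 6, z, 3, 33, t), (19, 17, z, 13, 1, t), (19, 17, z, 13, 33, t), (29, 19, y, 4, 1, s), (30, 6, d, 25, 31, v), (32, 13, y, 4, 1, s), (38, 36, z, 23, 1, t), (38, 36, z, 23, 33, t), (40, 8, y, 7, 1, s)}
Projecting to B, E, F (4 duplicate(s) eliminated): {(13, t, z), (23, t, z), (25, v, d), (3, t, z), (4, s, y), (5, s, y), (7, s, y)}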